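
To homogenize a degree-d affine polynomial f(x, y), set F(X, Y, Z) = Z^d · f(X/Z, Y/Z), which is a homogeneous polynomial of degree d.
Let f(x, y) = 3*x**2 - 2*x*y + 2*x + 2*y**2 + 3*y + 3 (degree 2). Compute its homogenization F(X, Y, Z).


F(X, Y, Z) = 3*X**2 - 2*X*Y + 2*X*Z + 2*Y**2 + 3*Y*Z + 3*Z**2

deg(f) = 2.
Substitute x = X/Z, y = Y/Z into f, then multiply by Z^2.
  monomial 3·x^2·y^0 ↦ 3·X^2·Y^0·Z^0.
  monomial -2·x^1·y^1 ↦ -2·X^1·Y^1·Z^0.
  monomial 2·x^1·y^0 ↦ 2·X^1·Y^0·Z^1.
  monomial 2·x^0·y^2 ↦ 2·X^0·Y^2·Z^0.
  monomial 3·x^0·y^1 ↦ 3·X^0·Y^1·Z^1.
  monomial 3·x^0·y^0 ↦ 3·X^0·Y^0·Z^2.
Collecting: F(X, Y, Z) = 3*X**2 - 2*X*Y + 2*X*Z + 2*Y**2 + 3*Y*Z + 3*Z**2.


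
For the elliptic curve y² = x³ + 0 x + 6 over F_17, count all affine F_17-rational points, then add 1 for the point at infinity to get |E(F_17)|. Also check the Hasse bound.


Affine points = {(3, 4), (3, 13), (4, 6), (4, 11), (6, 1), (6, 16), (7, 3), (7, 14), (8, 5), (8, 12), (9, 2), (9, 15), (12, 0), (14, 8), (14, 9), (15, 7), (15, 10)}; affine count = 17; |E(F_17)| = 18.

Discriminant check: Δ ∝ 4a³ + 27b² = 4·0³ + 27·6² = 4·0 + 27·36 ≡ 3 (mod 17). Nonzero ⇒ E is nonsingular.
For each x ∈ F_17, compute rhs = x³ + 0·x + 6 mod 17, then count y ∈ F_17 with y² ≡ rhs.
  x = 0: rhs = 6, matching y values: none (0 points).
  x = 1: rhs = 7, matching y values: none (0 points).
  x = 2: rhs = 14, matching y values: none (0 points).
  x = 3: rhs = 16, matching y values: 4, 13 (2 points).
  x = 4: rhs = 2, matching y values: 6, 11 (2 points).
  x = 5: rhs = 12, matching y values: none (0 points).
  x = 6: rhs = 1, matching y values: 1, 16 (2 points).
  x = 7: rhs = 9, matching y values: 3, 14 (2 points).
  x = 8: rhs = 8, matching y values: 5, 12 (2 points).
  x = 9: rhs = 4, matching y values: 2, 15 (2 points).
  x = 10: rhs = 3, matching y values: none (0 points).
  x = 11: rhs = 11, matching y values: none (0 points).
  x = 12: rhs = 0, matching y values: 0 (1 points).
  x = 13: rhs = 10, matching y values: none (0 points).
  x = 14: rhs = 13, matching y values: 8, 9 (2 points).
  x = 15: rhs = 15, matching y values: 7, 10 (2 points).
  x = 16: rhs = 5, matching y values: none (0 points).
Total affine count: 17.
Full point count |E(F_17)| = 17 + 1 = 18.
Hasse bound: |18 − (17+1)| = |0| = 0 ≤ 2√17 ≈ 8.2462 ✓.


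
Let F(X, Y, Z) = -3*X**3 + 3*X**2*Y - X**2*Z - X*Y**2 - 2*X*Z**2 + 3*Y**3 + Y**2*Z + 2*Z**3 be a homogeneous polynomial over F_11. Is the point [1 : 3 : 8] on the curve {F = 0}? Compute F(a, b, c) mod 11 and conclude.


F(1,3,8) ≡ 4 (mod 11); P is NOT on the curve.

Evaluate F(1, 3, 8) term-by-term (mod 11).
  -3*X**3 ↦ -3·1·1·1 = -3
  3*X**2*Y ↦ 3·1·3·1 = 9
  -X**2*Z ↦ -1·1·1·8 = -8
  -X*Y**2 ↦ -1·1·9·1 = -9
  -2*X*Z**2 ↦ -2·1·1·64 = -128
  3*Y**3 ↦ 3·1·27·1 = 81
  Y**2*Z ↦ 1·1·9·8 = 72
  2*Z**3 ↦ 2·1·1·512 = 1024
Sum: F(1, 3, 8) = (-3) + (9) + (-8) + (-9) + (-128) + (81) + (72) + (1024) = 1038.
Reducing mod 11: 1038 ≡ 4 (mod 11).
Since F(a, b, c) ≡ 4 ≠ 0 (mod 11), P does NOT lie on the curve.


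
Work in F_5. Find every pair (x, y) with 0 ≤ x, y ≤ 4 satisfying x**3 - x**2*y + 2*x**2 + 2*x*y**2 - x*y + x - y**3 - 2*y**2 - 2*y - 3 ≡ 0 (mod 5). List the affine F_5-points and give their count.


Affine F_5-points: {(1, 2), (2, 0), (3, 0), (3, 2), (4, 1)}; count = 5.

For each of the 25 pairs (x, y) ∈ F_5², evaluate f(x, y) mod 5. Record the zeros.
  x = 0: [0↦2, 1↦2, 2↦2, 3↦1, 4↦3]  zeros at y ∈ ∅
  x = 1: [0↦1, 1↦1, 2↦0, 3↦2, 4↦1]  zeros at y ∈ {2}
  x = 2: [0↦0, 1↦3, 2↦4, 3↦2, 4↦1]  zeros at y ∈ {0}
  x = 3: [0↦0, 1↦4, 2↦0, 3↦2, 4↦4]  zeros at y ∈ {0, 2}
  x = 4: [0↦2, 1↦0, 2↦4, 3↦3, 4↦1]  zeros at y ∈ {1}
Collecting zeros: affine points = {(1, 2), (2, 0), (3, 0), (3, 2), (4, 1)}.
Total count |C(F_5)_aff| = 5.


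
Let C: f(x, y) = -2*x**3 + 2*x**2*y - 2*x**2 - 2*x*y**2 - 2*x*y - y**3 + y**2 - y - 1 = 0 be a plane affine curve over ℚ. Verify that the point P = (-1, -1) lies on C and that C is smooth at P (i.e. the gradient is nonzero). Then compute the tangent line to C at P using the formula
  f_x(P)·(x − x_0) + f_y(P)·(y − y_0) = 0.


Tangent line at P: 2*x - 6*y - 4 = 0.

Step 1: f(-1, -1) = 0, so P lies on C.
Step 2: partial derivatives
  f_x(x, y) = -6*x**2 + 4*x*y - 4*x - 2*y**2 - 2*y, f_y(x, y) = 2*x**2 - 4*x*y - 2*x - 3*y**2 + 2*y - 1.
  f_x(P) = 2, f_y(P) = -6 (gradient nonzero, so P is smooth).
Step 3: tangent line at P: 2·(x − -1) + -6·(y − -1) = 0.
Expanding: 2*x - 6*y - 4 = 0.


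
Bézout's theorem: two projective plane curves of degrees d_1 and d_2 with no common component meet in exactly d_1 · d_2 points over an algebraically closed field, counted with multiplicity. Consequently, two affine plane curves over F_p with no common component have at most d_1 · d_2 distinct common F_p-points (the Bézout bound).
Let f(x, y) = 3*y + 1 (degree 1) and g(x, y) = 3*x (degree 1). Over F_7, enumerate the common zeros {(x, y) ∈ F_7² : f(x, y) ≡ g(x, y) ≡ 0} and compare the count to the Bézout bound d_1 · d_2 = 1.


Common zeros: {(0, 2)}; count = 1; Bézout bound = 1.

deg(f) = 1, deg(g) = 1, so Bézout bound = 1.
Scan x ∈ F_7. For each x, list the y ∈ F_7 with f(x, y) ≡ 0 and those with g(x, y) ≡ 0 (mod 7); the common zeros in that column are the intersection.
  x = 0: f ≡ 0 at y ∈ {2}; g ≡ 0 at y ∈ {0, 1, 2, 3, 4, 5, 6}; common: {2}.
  x = 1: f ≡ 0 at y ∈ {2}; g ≡ 0 at y ∈ ∅; common: ∅.
  x = 2: f ≡ 0 at y ∈ {2}; g ≡ 0 at y ∈ ∅; common: ∅.
  x = 3: f ≡ 0 at y ∈ {2}; g ≡ 0 at y ∈ ∅; common: ∅.
  x = 4: f ≡ 0 at y ∈ {2}; g ≡ 0 at y ∈ ∅; common: ∅.
  x = 5: f ≡ 0 at y ∈ {2}; g ≡ 0 at y ∈ ∅; common: ∅.
  x = 6: f ≡ 0 at y ∈ {2}; g ≡ 0 at y ∈ ∅; common: ∅.
Collecting: common zeros = {(0, 2)}, so the count is 1.
Comparison with the Bézout bound: 1 ≤ 1 = deg(f)·deg(g), as expected for curves with no common component (the bound is attained).


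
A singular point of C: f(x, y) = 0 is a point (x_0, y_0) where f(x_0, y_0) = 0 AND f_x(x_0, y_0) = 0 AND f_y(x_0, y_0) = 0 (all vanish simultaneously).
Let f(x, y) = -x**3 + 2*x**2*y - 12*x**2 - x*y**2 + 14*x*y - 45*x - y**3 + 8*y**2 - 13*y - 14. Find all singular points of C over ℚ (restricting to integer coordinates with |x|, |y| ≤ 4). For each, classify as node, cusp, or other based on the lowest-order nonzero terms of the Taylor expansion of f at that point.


Singular points: {(-2, 3)}; classification: cusp.

Compute partial derivatives:
  f_x = -3*x**2 + 4*x*y - 24*x - y**2 + 14*y - 45.
  f_y = 2*x**2 - 2*x*y + 14*x - 3*y**2 + 16*y - 13.
Scan x_0 ∈ {−4, ..., 4}. For each x_0, f_y(x_0, y) is a polynomial in y; find its integer roots y ∈ {−4, ..., 4}, then test f_x and f at those candidates.
  x = -4: f_y(-4, y) = -3*y**2 + 24*y - 37; no integer root y with |y| ≤ 4.
  x = -3: f_y(-3, y) = -3*y**2 + 22*y - 37; no integer root y with |y| ≤ 4.
  x = -2: f_y(-2, y) = -3*y**2 + 20*y - 33; vanishes at y ∈ {3}. (-2, 3): f_x = 0, f = 0 — SINGULAR.
  x = -1: f_y(-1, y) = -3*y**2 + 18*y - 25; no integer root y with |y| ≤ 4.
  x = 0: f_y(0, y) = -3*y**2 + 16*y - 13; vanishes at y ∈ {1}. (0, 1): f_x = -32 ≠ 0.
  x = 1: f_y(1, y) = -3*y**2 + 14*y + 3; no integer root y with |y| ≤ 4.
  x = 2: f_y(2, y) = -3*y**2 + 12*y + 23; no integer root y with |y| ≤ 4.
  x = 3: f_y(3, y) = -3*y**2 + 10*y + 47; no integer root y with |y| ≤ 4.
  x = 4: f_y(4, y) = -3*y**2 + 8*y + 75; no integer root y with |y| ≤ 4.
Only singular point on the grid: (-2, 3).
Classify: substitute x = -2 + u, y = 3 + v and expand: f = -u**3 + 2*u**2*v - u*v**2 - v**3 + v**2.
No constant or linear terms (consistent with a singular point). Quadratic part: v**2. Cubic part: -u**3 + 2*u**2*v - u*v**2 - v**3.
The quadratic part v**2 is a perfect square, so there is a single (double) tangent line v = 0, i.e. y = 3. Restricting the cubic part to that line (v = 0) leaves -u**3 ≠ 0, so f is not divisible by v and the branch is v² ≈ u**3 to lowest order — this is a cusp.
Classification: cusp.


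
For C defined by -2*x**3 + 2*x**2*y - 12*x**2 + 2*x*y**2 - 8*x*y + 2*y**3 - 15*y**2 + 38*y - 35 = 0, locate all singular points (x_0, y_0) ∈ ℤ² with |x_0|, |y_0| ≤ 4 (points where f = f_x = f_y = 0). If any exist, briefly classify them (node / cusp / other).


Singular points: {(-1, 3)}; classification: cusp.

Compute partial derivatives:
  f_x = -6*x**2 + 4*x*y - 24*x + 2*y**2 - 8*y.
  f_y = 2*x**2 + 4*x*y - 8*x + 6*y**2 - 30*y + 38.
Scan x_0 ∈ {−4, ..., 4}. For each x_0, f_y(x_0, y) is a polynomial in y; find its integer roots y ∈ {−4, ..., 4}, then test f_x and f at those candidates.
  x = -4: f_y(-4, y) = 6*y**2 - 46*y + 102; no integer root y with |y| ≤ 4.
  x = -3: f_y(-3, y) = 6*y**2 - 42*y + 80; no integer root y with |y| ≤ 4.
  x = -2: f_y(-2, y) = 6*y**2 - 38*y + 62; no integer root y with |y| ≤ 4.
  x = -1: f_y(-1, y) = 6*y**2 - 34*y + 48; vanishes at y ∈ {3}. (-1, 3): f_x = 0, f = 0 — SINGULAR.
  x = 0: f_y(0, y) = 6*y**2 - 30*y + 38; no integer root y with |y| ≤ 4.
  x = 1: f_y(1, y) = 6*y**2 - 26*y + 32; no integer root y with |y| ≤ 4.
  x = 2: f_y(2, y) = 6*y**2 - 22*y + 30; no integer root y with |y| ≤ 4.
  x = 3: f_y(3, y) = 6*y**2 - 18*y + 32; no integer root y with |y| ≤ 4.
  x = 4: f_y(4, y) = 6*y**2 - 14*y + 38; no integer root y with |y| ≤ 4.
Only singular point on the grid: (-1, 3).
Classify: substitute x = -1 + u, y = 3 + v and expand: f = -2*u**3 + 2*u**2*v + 2*u*v**2 + 2*v**3 + v**2.
No constant or linear terms (consistent with a singular point). Quadratic part: v**2. Cubic part: -2*u**3 + 2*u**2*v + 2*u*v**2 + 2*v**3.
The quadratic part v**2 is a perfect square, so there is a single (double) tangent line v = 0, i.e. y = 3. Restricting the cubic part to that line (v = 0) leaves -2*u**3 ≠ 0, so f is not divisible by v and the branch is v² ≈ 2*u**3 to lowest order — this is a cusp.
Classification: cusp.


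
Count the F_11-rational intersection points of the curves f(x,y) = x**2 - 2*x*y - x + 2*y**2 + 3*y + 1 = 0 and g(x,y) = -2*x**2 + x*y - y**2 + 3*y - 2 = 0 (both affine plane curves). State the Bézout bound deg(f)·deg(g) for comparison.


Common zeros: {(1, 2)}; count = 1; Bézout bound = 4.

deg(f) = 2, deg(g) = 2, so Bézout bound = 4.
Scan x ∈ F_11. For each x, list the y ∈ F_11 with f(x, y) ≡ 0 and those with g(x, y) ≡ 0 (mod 11); the common zeros in that column are the intersection.
  x = 0: f ≡ 0 at y ∈ {5, 10}; g ≡ 0 at y ∈ {1, 2}; common: ∅.
  x = 1: f ≡ 0 at y ∈ {2, 3}; g ≡ 0 at y ∈ {2}; common: {2}.
  x = 2: f ≡ 0 at y ∈ ∅; g ≡ 0 at y ∈ ∅; common: ∅.
  x = 3: f ≡ 0 at y ∈ ∅; g ≡ 0 at y ∈ {3}; common: ∅.
  x = 4: f ≡ 0 at y ∈ {2, 6}; g ≡ 0 at y ∈ {3, 4}; common: ∅.
  x = 5: f ≡ 0 at y ∈ ∅; g ≡ 0 at y ∈ ∅; common: ∅.
  x = 6: f ≡ 0 at y ∈ {3, 7}; g ≡ 0 at y ∈ {1, 8}; common: ∅.
  x = 7: f ≡ 0 at y ∈ ∅; g ≡ 0 at y ∈ ∅; common: ∅.
  x = 8: f ≡ 0 at y ∈ ∅; g ≡ 0 at y ∈ ∅; common: ∅.
  x = 9: f ≡ 0 at y ∈ {6, 7}; g ≡ 0 at y ∈ {4, 8}; common: ∅.
  x = 10: f ≡ 0 at y ∈ {4, 10}; g ≡ 0 at y ∈ ∅; common: ∅.
Collecting: common zeros = {(1, 2)}, so the count is 1.
Comparison with the Bézout bound: 1 ≤ 4 = deg(f)·deg(g), as expected for curves with no common component (the affine F_11-count falls short of the bound because intersections may lie at infinity, over extension fields, or carry multiplicity).


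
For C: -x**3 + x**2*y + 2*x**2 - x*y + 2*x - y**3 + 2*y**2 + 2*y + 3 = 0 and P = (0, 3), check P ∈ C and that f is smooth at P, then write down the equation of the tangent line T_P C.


Tangent line at P: -x - 13*y + 39 = 0.

Step 1: f(0, 3) = 0, so P lies on C.
Step 2: partial derivatives
  f_x(x, y) = -3*x**2 + 2*x*y + 4*x - y + 2, f_y(x, y) = x**2 - x - 3*y**2 + 4*y + 2.
  f_x(P) = -1, f_y(P) = -13 (gradient nonzero, so P is smooth).
Step 3: tangent line at P: -1·(x − 0) + -13·(y − 3) = 0.
Expanding: -x - 13*y + 39 = 0.


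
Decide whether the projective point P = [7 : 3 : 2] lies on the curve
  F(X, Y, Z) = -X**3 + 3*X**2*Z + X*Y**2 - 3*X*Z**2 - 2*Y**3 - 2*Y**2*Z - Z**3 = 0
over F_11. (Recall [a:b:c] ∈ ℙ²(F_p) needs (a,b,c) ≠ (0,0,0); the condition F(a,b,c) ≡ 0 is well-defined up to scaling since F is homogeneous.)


F(7,3,2) ≡ 8 (mod 11); P is NOT on the curve.

Evaluate F(7, 3, 2) term-by-term (mod 11).
  -X**3 ↦ -1·343·1·1 = -343
  3*X**2*Z ↦ 3·49·1·2 = 294
  X*Y**2 ↦ 1·7·9·1 = 63
  -3*X*Z**2 ↦ -3·7·1·4 = -84
  -2*Y**3 ↦ -2·1·27·1 = -54
  -2*Y**2*Z ↦ -2·1·9·2 = -36
  -Z**3 ↦ -1·1·1·8 = -8
Sum: F(7, 3, 2) = (-343) + (294) + (63) + (-84) + (-54) + (-36) + (-8) = -168.
Reducing mod 11: -168 ≡ 8 (mod 11).
Since F(a, b, c) ≡ 8 ≠ 0 (mod 11), P does NOT lie on the curve.


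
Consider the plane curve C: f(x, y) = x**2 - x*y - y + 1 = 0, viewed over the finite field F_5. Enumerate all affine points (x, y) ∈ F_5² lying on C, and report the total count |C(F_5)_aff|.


Affine F_5-points: {(0, 1), (1, 1), (2, 0), (3, 0)}; count = 4.

For each of the 25 pairs (x, y) ∈ F_5², evaluate f(x, y) mod 5. Record the zeros.
  x = 0: [0↦1, 1↦0, 2↦4, 3↦3, 4↦2]  zeros at y ∈ {1}
  x = 1: [0↦2, 1↦0, 2↦3, 3↦1, 4↦4]  zeros at y ∈ {1}
  x = 2: [0↦0, 1↦2, 2↦4, 3↦1, 4↦3]  zeros at y ∈ {0}
  x = 3: [0↦0, 1↦1, 2↦2, 3↦3, 4↦4]  zeros at y ∈ {0}
  x = 4: [0↦2, 1↦2, 2↦2, 3↦2, 4↦2]  zeros at y ∈ ∅
Collecting zeros: affine points = {(0, 1), (1, 1), (2, 0), (3, 0)}.
Total count |C(F_5)_aff| = 4.


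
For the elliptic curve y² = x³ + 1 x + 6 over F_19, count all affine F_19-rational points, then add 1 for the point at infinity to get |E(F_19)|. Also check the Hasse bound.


Affine points = {(0, 5), (0, 14), (2, 4), (2, 15), (3, 6), (3, 13), (4, 6), (4, 13), (6, 0), (10, 3), (10, 16), (12, 6), (12, 13), (14, 3), (14, 16), (18, 2), (18, 17)}; affine count = 17; |E(F_19)| = 18.

Discriminant check: Δ ∝ 4a³ + 27b² = 4·1³ + 27·6² = 4·1 + 27·36 ≡ 7 (mod 19). Nonzero ⇒ E is nonsingular.
For each x ∈ F_19, compute rhs = x³ + 1·x + 6 mod 19, then count y ∈ F_19 with y² ≡ rhs.
  x = 0: rhs = 6, matching y values: 5, 14 (2 points).
  x = 1: rhs = 8, matching y values: none (0 points).
  x = 2: rhs = 16, matching y values: 4, 15 (2 points).
  x = 3: rhs = 17, matching y values: 6, 13 (2 points).
  x = 4: rhs = 17, matching y values: 6, 13 (2 points).
  x = 5: rhs = 3, matching y values: none (0 points).
  x = 6: rhs = 0, matching y values: 0 (1 points).
  x = 7: rhs = 14, matching y values: none (0 points).
  x = 8: rhs = 13, matching y values: none (0 points).
  x = 9: rhs = 3, matching y values: none (0 points).
  x = 10: rhs = 9, matching y values: 3, 16 (2 points).
  x = 11: rhs = 18, matching y values: none (0 points).
  x = 12: rhs = 17, matching y values: 6, 13 (2 points).
  x = 13: rhs = 12, matching y values: none (0 points).
  x = 14: rhs = 9, matching y values: 3, 16 (2 points).
  x = 15: rhs = 14, matching y values: none (0 points).
  x = 16: rhs = 14, matching y values: none (0 points).
  x = 17: rhs = 15, matching y values: none (0 points).
  x = 18: rhs = 4, matching y values: 2, 17 (2 points).
Total affine count: 17.
Full point count |E(F_19)| = 17 + 1 = 18.
Hasse bound: |18 − (19+1)| = |-2| = 2 ≤ 2√19 ≈ 8.7178 ✓.


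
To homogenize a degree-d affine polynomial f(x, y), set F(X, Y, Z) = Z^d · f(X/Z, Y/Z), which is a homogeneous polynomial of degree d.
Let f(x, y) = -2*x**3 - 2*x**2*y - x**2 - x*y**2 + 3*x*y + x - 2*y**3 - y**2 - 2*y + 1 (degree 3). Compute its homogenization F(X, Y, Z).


F(X, Y, Z) = -2*X**3 - 2*X**2*Y - X**2*Z - X*Y**2 + 3*X*Y*Z + X*Z**2 - 2*Y**3 - Y**2*Z - 2*Y*Z**2 + Z**3

deg(f) = 3.
Substitute x = X/Z, y = Y/Z into f, then multiply by Z^3.
  monomial -2·x^3·y^0 ↦ -2·X^3·Y^0·Z^0.
  monomial -2·x^2·y^1 ↦ -2·X^2·Y^1·Z^0.
  monomial -1·x^2·y^0 ↦ -1·X^2·Y^0·Z^1.
  monomial -1·x^1·y^2 ↦ -1·X^1·Y^2·Z^0.
  monomial 3·x^1·y^1 ↦ 3·X^1·Y^1·Z^1.
  monomial 1·x^1·y^0 ↦ 1·X^1·Y^0·Z^2.
  monomial -2·x^0·y^3 ↦ -2·X^0·Y^3·Z^0.
  monomial -1·x^0·y^2 ↦ -1·X^0·Y^2·Z^1.
  monomial -2·x^0·y^1 ↦ -2·X^0·Y^1·Z^2.
  monomial 1·x^0·y^0 ↦ 1·X^0·Y^0·Z^3.
Collecting: F(X, Y, Z) = -2*X**3 - 2*X**2*Y - X**2*Z - X*Y**2 + 3*X*Y*Z + X*Z**2 - 2*Y**3 - Y**2*Z - 2*Y*Z**2 + Z**3.


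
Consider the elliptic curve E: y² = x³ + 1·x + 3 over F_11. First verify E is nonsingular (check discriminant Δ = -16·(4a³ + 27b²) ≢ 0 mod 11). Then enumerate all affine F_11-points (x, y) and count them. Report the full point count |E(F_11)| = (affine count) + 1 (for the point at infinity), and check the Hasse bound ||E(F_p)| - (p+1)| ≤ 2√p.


Affine points = {(0, 5), (0, 6), (1, 4), (1, 7), (3, 0), (4, 4), (4, 7), (5, 1), (5, 10), (6, 4), (6, 7), (7, 1), (7, 10), (9, 2), (9, 9), (10, 1), (10, 10)}; affine count = 17; |E(F_11)| = 18.

Discriminant check: Δ ∝ 4a³ + 27b² = 4·1³ + 27·3² = 4·1 + 27·9 ≡ 5 (mod 11). Nonzero ⇒ E is nonsingular.
For each x ∈ F_11, compute rhs = x³ + 1·x + 3 mod 11, then count y ∈ F_11 with y² ≡ rhs.
  x = 0: rhs = 3, matching y values: 5, 6 (2 points).
  x = 1: rhs = 5, matching y values: 4, 7 (2 points).
  x = 2: rhs = 2, matching y values: none (0 points).
  x = 3: rhs = 0, matching y values: 0 (1 points).
  x = 4: rhs = 5, matching y values: 4, 7 (2 points).
  x = 5: rhs = 1, matching y values: 1, 10 (2 points).
  x = 6: rhs = 5, matching y values: 4, 7 (2 points).
  x = 7: rhs = 1, matching y values: 1, 10 (2 points).
  x = 8: rhs = 6, matching y values: none (0 points).
  x = 9: rhs = 4, matching y values: 2, 9 (2 points).
  x = 10: rhs = 1, matching y values: 1, 10 (2 points).
Total affine count: 17.
Full point count |E(F_11)| = 17 + 1 = 18.
Hasse bound: |18 − (11+1)| = |6| = 6 ≤ 2√11 ≈ 6.6332 ✓.


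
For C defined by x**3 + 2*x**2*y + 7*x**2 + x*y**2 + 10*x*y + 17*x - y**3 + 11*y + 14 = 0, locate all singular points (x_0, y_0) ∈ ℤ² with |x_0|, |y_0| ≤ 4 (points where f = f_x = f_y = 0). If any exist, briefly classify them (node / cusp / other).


Singular points: {(-2, -1)}; classification: node.

Compute partial derivatives:
  f_x = 3*x**2 + 4*x*y + 14*x + y**2 + 10*y + 17.
  f_y = 2*x**2 + 2*x*y + 10*x - 3*y**2 + 11.
Scan x_0 ∈ {−4, ..., 4}. For each x_0, f_y(x_0, y) is a polynomial in y; find its integer roots y ∈ {−4, ..., 4}, then test f_x and f at those candidates.
  x = -4: f_y(-4, y) = -3*y**2 - 8*y + 3; vanishes at y ∈ {-3}. (-4, -3): f_x = 36 ≠ 0.
  x = -3: f_y(-3, y) = -3*y**2 - 6*y - 1; no integer root y with |y| ≤ 4.
  x = -2: f_y(-2, y) = -3*y**2 - 4*y - 1; vanishes at y ∈ {-1}. (-2, -1): f_x = 0, f = 0 — SINGULAR.
  x = -1: f_y(-1, y) = -3*y**2 - 2*y + 3; no integer root y with |y| ≤ 4.
  x = 0: f_y(0, y) = 11 - 3*y**2; no integer root y with |y| ≤ 4.
  x = 1: f_y(1, y) = -3*y**2 + 2*y + 23; no integer root y with |y| ≤ 4.
  x = 2: f_y(2, y) = -3*y**2 + 4*y + 39; vanishes at y ∈ {-3}. (2, -3): f_x = 12 ≠ 0.
  x = 3: f_y(3, y) = -3*y**2 + 6*y + 59; no integer root y with |y| ≤ 4.
  x = 4: f_y(4, y) = -3*y**2 + 8*y + 83; no integer root y with |y| ≤ 4.
Only singular point on the grid: (-2, -1).
Classify: substitute x = -2 + u, y = -1 + v and expand: f = u**3 + 2*u**2*v - u**2 + u*v**2 - v**3 + v**2.
No constant or linear terms (consistent with a singular point). Quadratic part: -u**2 + v**2. Cubic part: u**3 + 2*u**2*v + u*v**2 - v**3.
The quadratic part v**2 - u**2 = (v − u)(v + u) splits into two distinct linear factors, so there are two distinct tangent lines y − -1 = ±(x − -2) — this is a node (ordinary double point).
Classification: node.


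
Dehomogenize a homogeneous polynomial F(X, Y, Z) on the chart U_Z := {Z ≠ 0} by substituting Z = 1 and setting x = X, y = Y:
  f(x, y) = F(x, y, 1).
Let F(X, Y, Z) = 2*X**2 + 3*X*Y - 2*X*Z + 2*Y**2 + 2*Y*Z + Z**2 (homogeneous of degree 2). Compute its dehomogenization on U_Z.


f(x, y) = 2*x**2 + 3*x*y - 2*x + 2*y**2 + 2*y + 1

On U_Z we set Z = 1. Each monomial c·X^i·Y^j·Z^k in F becomes c·x^i·y^j·1^k = c·x^i·y^j.
Substituting Z = 1: F(X, Y, 1) = 2*x**2 + 3*x*y - 2*x + 2*y**2 + 2*y + 1.
Note: deg(f) ≤ deg(F) = 2; strict inequality happens when F is divisible by Z (lost terms).


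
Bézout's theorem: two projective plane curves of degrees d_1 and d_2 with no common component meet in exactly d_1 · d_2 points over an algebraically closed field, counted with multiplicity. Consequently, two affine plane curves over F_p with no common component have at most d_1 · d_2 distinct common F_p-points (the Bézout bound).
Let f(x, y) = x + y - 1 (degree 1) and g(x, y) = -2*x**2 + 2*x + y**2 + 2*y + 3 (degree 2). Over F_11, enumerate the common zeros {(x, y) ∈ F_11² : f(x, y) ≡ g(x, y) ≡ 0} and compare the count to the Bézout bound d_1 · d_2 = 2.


Common zeros: ∅; count = 0; Bézout bound = 2.

deg(f) = 1, deg(g) = 2, so Bézout bound = 2.
Scan x ∈ F_11. For each x, list the y ∈ F_11 with f(x, y) ≡ 0 and those with g(x, y) ≡ 0 (mod 11); the common zeros in that column are the intersection.
  x = 0: f ≡ 0 at y ∈ {1}; g ≡ 0 at y ∈ {2, 7}; common: ∅.
  x = 1: f ≡ 0 at y ∈ {0}; g ≡ 0 at y ∈ {2, 7}; common: ∅.
  x = 2: f ≡ 0 at y ∈ {10}; g ≡ 0 at y ∈ ∅; common: ∅.
  x = 3: f ≡ 0 at y ∈ {9}; g ≡ 0 at y ∈ ∅; common: ∅.
  x = 4: f ≡ 0 at y ∈ {8}; g ≡ 0 at y ∈ {10}; common: ∅.
  x = 5: f ≡ 0 at y ∈ {7}; g ≡ 0 at y ∈ {3, 6}; common: ∅.
  x = 6: f ≡ 0 at y ∈ {6}; g ≡ 0 at y ∈ {4, 5}; common: ∅.
  x = 7: f ≡ 0 at y ∈ {5}; g ≡ 0 at y ∈ {3, 6}; common: ∅.
  x = 8: f ≡ 0 at y ∈ {4}; g ≡ 0 at y ∈ {10}; common: ∅.
  x = 9: f ≡ 0 at y ∈ {3}; g ≡ 0 at y ∈ ∅; common: ∅.
  x = 10: f ≡ 0 at y ∈ {2}; g ≡ 0 at y ∈ ∅; common: ∅.
Collecting: common zeros = ∅, so the count is 0.
Comparison with the Bézout bound: 0 ≤ 2 = deg(f)·deg(g), as expected for curves with no common component (the affine F_11-count falls short of the bound because intersections may lie at infinity, over extension fields, or carry multiplicity).


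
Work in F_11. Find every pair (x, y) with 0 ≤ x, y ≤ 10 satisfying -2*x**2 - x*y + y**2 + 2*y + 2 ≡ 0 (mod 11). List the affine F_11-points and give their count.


Affine F_11-points: {(1, 0), (1, 10), (4, 4), (4, 9), (5, 4), (5, 10), (8, 8), (8, 9), (10, 0), (10, 8)}; count = 10.

For each of the 121 pairs (x, y) ∈ F_11², evaluate f(x, y) mod 11. Record the zeros.
  x = 0: [0↦2, 1↦5, 2↦10, 3↦6, 4↦4, 5↦4, 6↦6, 7↦10, 8↦5, 9↦2, 10↦1]  zeros at y ∈ ∅
  x = 1: [0↦0, 1↦2, 2↦6, 3↦1, 4↦9, 5↦8, 6↦9, 7↦1, 8↦6, 9↦2, 10↦0]  zeros at y ∈ {0, 10}
  x = 2: [0↦5, 1↦6, 2↦9, 3↦3, 4↦10, 5↦8, 6↦8, 7↦10, 8↦3, 9↦9, 10↦6]  zeros at y ∈ ∅
  x = 3: [0↦6, 1↦6, 2↦8, 3↦1, 4↦7, 5↦4, 6↦3, 7↦4, 8↦7, 9↦1, 10↦8]  zeros at y ∈ ∅
  x = 4: [0↦3, 1↦2, 2↦3, 3↦6, 4↦0, 5↦7, 6↦5, 7↦5, 8↦7, 9↦0, 10↦6]  zeros at y ∈ {4, 9}
  x = 5: [0↦7, 1↦5, 2↦5, 3↦7, 4↦0, 5↦6, 6↦3, 7↦2, 8↦3, 9↦6, 10↦0]  zeros at y ∈ {4, 10}
  x = 6: [0↦7, 1↦4, 2↦3, 3↦4, 4↦7, 5↦1, 6↦8, 7↦6, 8↦6, 9↦8, 10↦1]  zeros at y ∈ ∅
  x = 7: [0↦3, 1↦10, 2↦8, 3↦8, 4↦10, 5↦3, 6↦9, 7↦6, 8↦5, 9↦6, 10↦9]  zeros at y ∈ ∅
  x = 8: [0↦6, 1↦1, 2↦9, 3↦8, 4↦9, 5↦1, 6↦6, 7↦2, 8↦0, 9↦0, 10↦2]  zeros at y ∈ {8, 9}
  x = 9: [0↦5, 1↦10, 2↦6, 3↦4, 4↦4, 5↦6, 6↦10, 7↦5, 8↦2, 9↦1, 10↦2]  zeros at y ∈ ∅
  x = 10: [0↦0, 1↦4, 2↦10, 3↦7, 4↦6, 5↦7, 6↦10, 7↦4, 8↦0, 9↦9, 10↦9]  zeros at y ∈ {0, 8}
Collecting zeros: affine points = {(1, 0), (1, 10), (4, 4), (4, 9), (5, 4), (5, 10), (8, 8), (8, 9), (10, 0), (10, 8)}.
Total count |C(F_11)_aff| = 10.


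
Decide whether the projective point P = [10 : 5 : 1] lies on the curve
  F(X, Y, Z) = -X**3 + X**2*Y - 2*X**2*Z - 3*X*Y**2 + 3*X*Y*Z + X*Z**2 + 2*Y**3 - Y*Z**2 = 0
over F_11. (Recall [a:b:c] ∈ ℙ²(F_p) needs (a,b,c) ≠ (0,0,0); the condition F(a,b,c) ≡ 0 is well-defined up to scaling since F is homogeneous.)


F(10,5,1) ≡ 0 (mod 11); P is on the curve.

Evaluate F(10, 5, 1) term-by-term (mod 11).
  -X**3 ↦ -1·1000·1·1 = -1000
  X**2*Y ↦ 1·100·5·1 = 500
  -2*X**2*Z ↦ -2·100·1·1 = -200
  -3*X*Y**2 ↦ -3·10·25·1 = -750
  3*X*Y*Z ↦ 3·10·5·1 = 150
  X*Z**2 ↦ 1·10·1·1 = 10
  2*Y**3 ↦ 2·1·125·1 = 250
  -Y*Z**2 ↦ -1·1·5·1 = -5
Sum: F(10, 5, 1) = (-1000) + (500) + (-200) + (-750) + (150) + (10) + (250) + (-5) = -1045.
Reducing mod 11: -1045 ≡ 0 (mod 11).
Since F(a, b, c) ≡ 0 (mod 11), P lies on the curve.


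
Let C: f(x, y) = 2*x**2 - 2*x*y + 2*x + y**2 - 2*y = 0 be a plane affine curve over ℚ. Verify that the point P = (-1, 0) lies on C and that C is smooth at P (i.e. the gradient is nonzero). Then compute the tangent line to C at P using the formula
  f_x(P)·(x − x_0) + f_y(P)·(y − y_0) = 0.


Tangent line at P: -2*x - 2 = 0.

Step 1: f(-1, 0) = 0, so P lies on C.
Step 2: partial derivatives
  f_x(x, y) = 4*x - 2*y + 2, f_y(x, y) = -2*x + 2*y - 2.
  f_x(P) = -2, f_y(P) = 0 (gradient nonzero, so P is smooth).
Step 3: tangent line at P: -2·(x − -1) + 0·(y − 0) = 0.
Expanding: -2*x - 2 = 0.


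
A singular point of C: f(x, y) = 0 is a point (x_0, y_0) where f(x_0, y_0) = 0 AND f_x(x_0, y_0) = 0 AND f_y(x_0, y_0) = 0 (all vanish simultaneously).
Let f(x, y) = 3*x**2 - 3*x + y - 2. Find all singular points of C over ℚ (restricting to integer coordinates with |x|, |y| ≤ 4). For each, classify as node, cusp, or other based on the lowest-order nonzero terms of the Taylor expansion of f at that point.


No singular points in the scanned grid; C is smooth there.

Compute partial derivatives:
  f_x = 6*x - 3.
  f_y = 1.
f_y = 1 is a nonzero constant, so f_y never vanishes: no point (x, y) can satisfy f = f_x = f_y = 0. In particular no (x, y) ∈ {−4, ..., 4}² is singular; the curve is smooth.


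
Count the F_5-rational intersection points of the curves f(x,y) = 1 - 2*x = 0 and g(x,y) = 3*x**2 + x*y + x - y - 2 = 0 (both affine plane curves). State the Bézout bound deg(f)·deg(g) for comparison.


Common zeros: {(3, 1)}; count = 1; Bézout bound = 2.

deg(f) = 1, deg(g) = 2, so Bézout bound = 2.
Scan x ∈ F_5. For each x, list the y ∈ F_5 with f(x, y) ≡ 0 and those with g(x, y) ≡ 0 (mod 5); the common zeros in that column are the intersection.
  x = 0: f ≡ 0 at y ∈ ∅; g ≡ 0 at y ∈ {3}; common: ∅.
  x = 1: f ≡ 0 at y ∈ ∅; g ≡ 0 at y ∈ ∅; common: ∅.
  x = 2: f ≡ 0 at y ∈ ∅; g ≡ 0 at y ∈ {3}; common: ∅.
  x = 3: f ≡ 0 at y ∈ {0, 1, 2, 3, 4}; g ≡ 0 at y ∈ {1}; common: {1}.
  x = 4: f ≡ 0 at y ∈ ∅; g ≡ 0 at y ∈ {0}; common: ∅.
Collecting: common zeros = {(3, 1)}, so the count is 1.
Comparison with the Bézout bound: 1 ≤ 2 = deg(f)·deg(g), as expected for curves with no common component (the affine F_5-count falls short of the bound because intersections may lie at infinity, over extension fields, or carry multiplicity).


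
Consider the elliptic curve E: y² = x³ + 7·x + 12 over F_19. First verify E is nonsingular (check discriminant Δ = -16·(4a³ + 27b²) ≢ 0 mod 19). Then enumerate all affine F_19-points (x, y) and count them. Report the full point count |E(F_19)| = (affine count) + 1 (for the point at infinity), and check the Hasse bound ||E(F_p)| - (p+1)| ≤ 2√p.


Affine points = {(1, 1), (1, 18), (4, 3), (4, 16), (5, 1), (5, 18), (6, 2), (6, 17), (7, 9), (7, 10), (9, 5), (9, 14), (12, 0), (13, 1), (13, 18), (14, 2), (14, 17), (17, 3), (17, 16), (18, 2), (18, 17)}; affine count = 21; |E(F_19)| = 22.

Discriminant check: Δ ∝ 4a³ + 27b² = 4·7³ + 27·12² = 4·343 + 27·144 ≡ 16 (mod 19). Nonzero ⇒ E is nonsingular.
For each x ∈ F_19, compute rhs = x³ + 7·x + 12 mod 19, then count y ∈ F_19 with y² ≡ rhs.
  x = 0: rhs = 12, matching y values: none (0 points).
  x = 1: rhs = 1, matching y values: 1, 18 (2 points).
  x = 2: rhs = 15, matching y values: none (0 points).
  x = 3: rhs = 3, matching y values: none (0 points).
  x = 4: rhs = 9, matching y values: 3, 16 (2 points).
  x = 5: rhs = 1, matching y values: 1, 18 (2 points).
  x = 6: rhs = 4, matching y values: 2, 17 (2 points).
  x = 7: rhs = 5, matching y values: 9, 10 (2 points).
  x = 8: rhs = 10, matching y values: none (0 points).
  x = 9: rhs = 6, matching y values: 5, 14 (2 points).
  x = 10: rhs = 18, matching y values: none (0 points).
  x = 11: rhs = 14, matching y values: none (0 points).
  x = 12: rhs = 0, matching y values: 0 (1 points).
  x = 13: rhs = 1, matching y values: 1, 18 (2 points).
  x = 14: rhs = 4, matching y values: 2, 17 (2 points).
  x = 15: rhs = 15, matching y values: none (0 points).
  x = 16: rhs = 2, matching y values: none (0 points).
  x = 17: rhs = 9, matching y values: 3, 16 (2 points).
  x = 18: rhs = 4, matching y values: 2, 17 (2 points).
Total affine count: 21.
Full point count |E(F_19)| = 21 + 1 = 22.
Hasse bound: |22 − (19+1)| = |2| = 2 ≤ 2√19 ≈ 8.7178 ✓.


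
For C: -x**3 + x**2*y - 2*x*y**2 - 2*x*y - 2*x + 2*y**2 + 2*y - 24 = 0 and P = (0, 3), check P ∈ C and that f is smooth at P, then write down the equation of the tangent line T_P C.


Tangent line at P: -26*x + 14*y - 42 = 0.

Step 1: f(0, 3) = 0, so P lies on C.
Step 2: partial derivatives
  f_x(x, y) = -3*x**2 + 2*x*y - 2*y**2 - 2*y - 2, f_y(x, y) = x**2 - 4*x*y - 2*x + 4*y + 2.
  f_x(P) = -26, f_y(P) = 14 (gradient nonzero, so P is smooth).
Step 3: tangent line at P: -26·(x − 0) + 14·(y − 3) = 0.
Expanding: -26*x + 14*y - 42 = 0.


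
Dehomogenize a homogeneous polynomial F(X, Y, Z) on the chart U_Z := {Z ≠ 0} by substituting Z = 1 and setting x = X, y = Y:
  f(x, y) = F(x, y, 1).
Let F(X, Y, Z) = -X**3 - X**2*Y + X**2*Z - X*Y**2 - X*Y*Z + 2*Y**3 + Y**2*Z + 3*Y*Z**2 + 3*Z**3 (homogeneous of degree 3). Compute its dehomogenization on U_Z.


f(x, y) = -x**3 - x**2*y + x**2 - x*y**2 - x*y + 2*y**3 + y**2 + 3*y + 3

On U_Z we set Z = 1. Each monomial c·X^i·Y^j·Z^k in F becomes c·x^i·y^j·1^k = c·x^i·y^j.
Substituting Z = 1: F(X, Y, 1) = -x**3 - x**2*y + x**2 - x*y**2 - x*y + 2*y**3 + y**2 + 3*y + 3.
Note: deg(f) ≤ deg(F) = 3; strict inequality happens when F is divisible by Z (lost terms).


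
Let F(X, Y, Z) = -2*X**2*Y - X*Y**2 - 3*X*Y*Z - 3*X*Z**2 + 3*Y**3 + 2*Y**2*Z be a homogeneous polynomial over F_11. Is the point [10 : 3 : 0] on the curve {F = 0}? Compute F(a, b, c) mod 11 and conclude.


F(10,3,0) ≡ 7 (mod 11); P is NOT on the curve.

Evaluate F(10, 3, 0) term-by-term (mod 11).
  -2*X**2*Y ↦ -2·100·3·1 = -600
  -X*Y**2 ↦ -1·10·9·1 = -90
  -3*X*Y*Z ↦ -3·10·3·0 = 0
  -3*X*Z**2 ↦ -3·10·1·0 = 0
  3*Y**3 ↦ 3·1·27·1 = 81
  2*Y**2*Z ↦ 2·1·9·0 = 0
Sum: F(10, 3, 0) = (-600) + (-90) + (0) + (0) + (81) + (0) = -609.
Reducing mod 11: -609 ≡ 7 (mod 11).
Since F(a, b, c) ≡ 7 ≠ 0 (mod 11), P does NOT lie on the curve.


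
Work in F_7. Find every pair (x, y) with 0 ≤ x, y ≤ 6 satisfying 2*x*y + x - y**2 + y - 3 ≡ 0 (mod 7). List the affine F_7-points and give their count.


Affine F_7-points: {(1, 1), (1, 2), (2, 6), (3, 0), (4, 4), (4, 5)}; count = 6.

For each of the 49 pairs (x, y) ∈ F_7², evaluate f(x, y) mod 7. Record the zeros.
  x = 0: [0↦4, 1↦4, 2↦2, 3↦5, 4↦6, 5↦5, 6↦2]  zeros at y ∈ ∅
  x = 1: [0↦5, 1↦0, 2↦0, 3↦5, 4↦1, 5↦2, 6↦1]  zeros at y ∈ {1, 2}
  x = 2: [0↦6, 1↦3, 2↦5, 3↦5, 4↦3, 5↦6, 6↦0]  zeros at y ∈ {6}
  x = 3: [0↦0, 1↦6, 2↦3, 3↦5, 4↦5, 5↦3, 6↦6]  zeros at y ∈ {0}
  x = 4: [0↦1, 1↦2, 2↦1, 3↦5, 4↦0, 5↦0, 6↦5]  zeros at y ∈ {4, 5}
  x = 5: [0↦2, 1↦5, 2↦6, 3↦5, 4↦2, 5↦4, 6↦4]  zeros at y ∈ ∅
  x = 6: [0↦3, 1↦1, 2↦4, 3↦5, 4↦4, 5↦1, 6↦3]  zeros at y ∈ ∅
Collecting zeros: affine points = {(1, 1), (1, 2), (2, 6), (3, 0), (4, 4), (4, 5)}.
Total count |C(F_7)_aff| = 6.


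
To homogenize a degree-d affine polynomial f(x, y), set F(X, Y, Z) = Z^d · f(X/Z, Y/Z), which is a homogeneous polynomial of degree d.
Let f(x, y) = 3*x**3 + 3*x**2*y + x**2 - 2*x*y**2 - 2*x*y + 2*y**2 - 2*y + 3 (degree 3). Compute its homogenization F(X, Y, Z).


F(X, Y, Z) = 3*X**3 + 3*X**2*Y + X**2*Z - 2*X*Y**2 - 2*X*Y*Z + 2*Y**2*Z - 2*Y*Z**2 + 3*Z**3

deg(f) = 3.
Substitute x = X/Z, y = Y/Z into f, then multiply by Z^3.
  monomial 3·x^3·y^0 ↦ 3·X^3·Y^0·Z^0.
  monomial 3·x^2·y^1 ↦ 3·X^2·Y^1·Z^0.
  monomial 1·x^2·y^0 ↦ 1·X^2·Y^0·Z^1.
  monomial -2·x^1·y^2 ↦ -2·X^1·Y^2·Z^0.
  monomial -2·x^1·y^1 ↦ -2·X^1·Y^1·Z^1.
  monomial 2·x^0·y^2 ↦ 2·X^0·Y^2·Z^1.
  monomial -2·x^0·y^1 ↦ -2·X^0·Y^1·Z^2.
  monomial 3·x^0·y^0 ↦ 3·X^0·Y^0·Z^3.
Collecting: F(X, Y, Z) = 3*X**3 + 3*X**2*Y + X**2*Z - 2*X*Y**2 - 2*X*Y*Z + 2*Y**2*Z - 2*Y*Z**2 + 3*Z**3.


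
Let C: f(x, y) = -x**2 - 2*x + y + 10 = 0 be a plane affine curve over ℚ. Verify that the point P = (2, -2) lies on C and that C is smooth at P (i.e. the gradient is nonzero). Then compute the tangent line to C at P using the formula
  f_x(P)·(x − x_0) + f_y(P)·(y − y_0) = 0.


Tangent line at P: -6*x + y + 14 = 0.

Step 1: f(2, -2) = 0, so P lies on C.
Step 2: partial derivatives
  f_x(x, y) = -2*x - 2, f_y(x, y) = 1.
  f_x(P) = -6, f_y(P) = 1 (gradient nonzero, so P is smooth).
Step 3: tangent line at P: -6·(x − 2) + 1·(y − -2) = 0.
Expanding: -6*x + y + 14 = 0.


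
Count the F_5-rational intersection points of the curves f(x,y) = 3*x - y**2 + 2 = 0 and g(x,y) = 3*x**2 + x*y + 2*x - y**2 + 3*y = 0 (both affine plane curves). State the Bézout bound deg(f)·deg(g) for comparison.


Common zeros: {(1, 0)}; count = 1; Bézout bound = 4.

deg(f) = 2, deg(g) = 2, so Bézout bound = 4.
Scan x ∈ F_5. For each x, list the y ∈ F_5 with f(x, y) ≡ 0 and those with g(x, y) ≡ 0 (mod 5); the common zeros in that column are the intersection.
  x = 0: f ≡ 0 at y ∈ ∅; g ≡ 0 at y ∈ {0, 3}; common: ∅.
  x = 1: f ≡ 0 at y ∈ {0}; g ≡ 0 at y ∈ {0, 4}; common: {0}.
  x = 2: f ≡ 0 at y ∈ ∅; g ≡ 0 at y ∈ {1, 4}; common: ∅.
  x = 3: f ≡ 0 at y ∈ {1, 4}; g ≡ 0 at y ∈ ∅; common: ∅.
  x = 4: f ≡ 0 at y ∈ {2, 3}; g ≡ 0 at y ∈ ∅; common: ∅.
Collecting: common zeros = {(1, 0)}, so the count is 1.
Comparison with the Bézout bound: 1 ≤ 4 = deg(f)·deg(g), as expected for curves with no common component (the affine F_5-count falls short of the bound because intersections may lie at infinity, over extension fields, or carry multiplicity).


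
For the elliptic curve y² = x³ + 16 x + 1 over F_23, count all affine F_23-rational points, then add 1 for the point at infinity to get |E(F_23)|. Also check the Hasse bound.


Affine points = {(0, 1), (0, 22), (1, 8), (1, 15), (2, 8), (2, 15), (9, 0), (11, 6), (11, 17), (12, 9), (12, 14), (14, 5), (14, 18), (16, 11), (16, 12), (18, 7), (18, 16), (20, 8), (20, 15)}; affine count = 19; |E(F_23)| = 20.

Discriminant check: Δ ∝ 4a³ + 27b² = 4·16³ + 27·1² = 4·4096 + 27·1 ≡ 12 (mod 23). Nonzero ⇒ E is nonsingular.
For each x ∈ F_23, compute rhs = x³ + 16·x + 1 mod 23, then count y ∈ F_23 with y² ≡ rhs.
  x = 0: rhs = 1, matching y values: 1, 22 (2 points).
  x = 1: rhs = 18, matching y values: 8, 15 (2 points).
  x = 2: rhs = 18, matching y values: 8, 15 (2 points).
  x = 3: rhs = 7, matching y values: none (0 points).
  x = 4: rhs = 14, matching y values: none (0 points).
  x = 5: rhs = 22, matching y values: none (0 points).
  x = 6: rhs = 14, matching y values: none (0 points).
  x = 7: rhs = 19, matching y values: none (0 points).
  x = 8: rhs = 20, matching y values: none (0 points).
  x = 9: rhs = 0, matching y values: 0 (1 points).
  x = 10: rhs = 11, matching y values: none (0 points).
  x = 11: rhs = 13, matching y values: 6, 17 (2 points).
  x = 12: rhs = 12, matching y values: 9, 14 (2 points).
  x = 13: rhs = 14, matching y values: none (0 points).
  x = 14: rhs = 2, matching y values: 5, 18 (2 points).
  x = 15: rhs = 5, matching y values: none (0 points).
  x = 16: rhs = 6, matching y values: 11, 12 (2 points).
  x = 17: rhs = 11, matching y values: none (0 points).
  x = 18: rhs = 3, matching y values: 7, 16 (2 points).
  x = 19: rhs = 11, matching y values: none (0 points).
  x = 20: rhs = 18, matching y values: 8, 15 (2 points).
  x = 21: rhs = 7, matching y values: none (0 points).
  x = 22: rhs = 7, matching y values: none (0 points).
Total affine count: 19.
Full point count |E(F_23)| = 19 + 1 = 20.
Hasse bound: |20 − (23+1)| = |-4| = 4 ≤ 2√23 ≈ 9.5917 ✓.


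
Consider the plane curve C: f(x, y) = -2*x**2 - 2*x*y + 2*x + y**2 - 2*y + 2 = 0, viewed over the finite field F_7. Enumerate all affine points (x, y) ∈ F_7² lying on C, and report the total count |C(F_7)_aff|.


Affine F_7-points: {(1, 5), (1, 6), (2, 1), (2, 5), (5, 1), (5, 4), (6, 3), (6, 4)}; count = 8.

For each of the 49 pairs (x, y) ∈ F_7², evaluate f(x, y) mod 7. Record the zeros.
  x = 0: [0↦2, 1↦1, 2↦2, 3↦5, 4↦3, 5↦3, 6↦5]  zeros at y ∈ ∅
  x = 1: [0↦2, 1↦6, 2↦5, 3↦6, 4↦2, 5↦0, 6↦0]  zeros at y ∈ {5, 6}
  x = 2: [0↦5, 1↦0, 2↦4, 3↦3, 4↦4, 5↦0, 6↦5]  zeros at y ∈ {1, 5}
  x = 3: [0↦4, 1↦4, 2↦6, 3↦3, 4↦2, 5↦3, 6↦6]  zeros at y ∈ ∅
  x = 4: [0↦6, 1↦4, 2↦4, 3↦6, 4↦3, 5↦2, 6↦3]  zeros at y ∈ ∅
  x = 5: [0↦4, 1↦0, 2↦5, 3↦5, 4↦0, 5↦4, 6↦3]  zeros at y ∈ {1, 4}
  x = 6: [0↦5, 1↦6, 2↦2, 3↦0, 4↦0, 5↦2, 6↦6]  zeros at y ∈ {3, 4}
Collecting zeros: affine points = {(1, 5), (1, 6), (2, 1), (2, 5), (5, 1), (5, 4), (6, 3), (6, 4)}.
Total count |C(F_7)_aff| = 8.


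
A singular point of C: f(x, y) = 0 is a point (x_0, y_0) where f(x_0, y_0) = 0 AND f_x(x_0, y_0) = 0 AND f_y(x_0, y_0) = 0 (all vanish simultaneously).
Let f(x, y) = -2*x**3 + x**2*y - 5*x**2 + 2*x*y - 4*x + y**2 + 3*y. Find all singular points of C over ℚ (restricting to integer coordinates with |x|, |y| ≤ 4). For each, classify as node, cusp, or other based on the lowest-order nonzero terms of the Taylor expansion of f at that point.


Singular points: {(-1, -1)}; classification: cusp.

Compute partial derivatives:
  f_x = -6*x**2 + 2*x*y - 10*x + 2*y - 4.
  f_y = x**2 + 2*x + 2*y + 3.
Scan x_0 ∈ {−4, ..., 4}. For each x_0, f_y(x_0, y) is a polynomial in y; find its integer roots y ∈ {−4, ..., 4}, then test f_x and f at those candidates.
  x = -4: f_y(-4, y) = 2*y + 11; no integer root y with |y| ≤ 4.
  x = -3: f_y(-3, y) = 2*y + 6; vanishes at y ∈ {-3}. (-3, -3): f_x = -16 ≠ 0.
  x = -2: f_y(-2, y) = 2*y + 3; no integer root y with |y| ≤ 4.
  x = -1: f_y(-1, y) = 2*y + 2; vanishes at y ∈ {-1}. (-1, -1): f_x = 0, f = 0 — SINGULAR.
  x = 0: f_y(0, y) = 2*y + 3; no integer root y with |y| ≤ 4.
  x = 1: f_y(1, y) = 2*y + 6; vanishes at y ∈ {-3}. (1, -3): f_x = -32 ≠ 0.
  x = 2: f_y(2, y) = 2*y + 11; no integer root y with |y| ≤ 4.
  x = 3: f_y(3, y) = 2*y + 18; no integer root y with |y| ≤ 4.
  x = 4: f_y(4, y) = 2*y + 27; no integer root y with |y| ≤ 4.
Only singular point on the grid: (-1, -1).
Classify: substitute x = -1 + u, y = -1 + v and expand: f = -2*u**3 + u**2*v + v**2.
No constant or linear terms (consistent with a singular point). Quadratic part: v**2. Cubic part: -2*u**3 + u**2*v.
The quadratic part v**2 is a perfect square, so there is a single (double) tangent line v = 0, i.e. y = -1. Restricting the cubic part to that line (v = 0) leaves -2*u**3 ≠ 0, so f is not divisible by v and the branch is v² ≈ 2*u**3 to lowest order — this is a cusp.
Classification: cusp.


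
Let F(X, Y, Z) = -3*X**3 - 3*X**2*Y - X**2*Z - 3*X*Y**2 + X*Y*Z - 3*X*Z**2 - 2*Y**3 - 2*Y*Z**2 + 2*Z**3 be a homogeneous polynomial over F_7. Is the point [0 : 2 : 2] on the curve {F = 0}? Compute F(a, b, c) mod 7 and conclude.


F(0,2,2) ≡ 5 (mod 7); P is NOT on the curve.

Evaluate F(0, 2, 2) term-by-term (mod 7).
  -3*X**3 ↦ -3·0·1·1 = 0
  -3*X**2*Y ↦ -3·0·2·1 = 0
  -X**2*Z ↦ -1·0·1·2 = 0
  -3*X*Y**2 ↦ -3·0·4·1 = 0
  X*Y*Z ↦ 1·0·2·2 = 0
  -3*X*Z**2 ↦ -3·0·1·4 = 0
  -2*Y**3 ↦ -2·1·8·1 = -16
  -2*Y*Z**2 ↦ -2·1·2·4 = -16
  2*Z**3 ↦ 2·1·1·8 = 16
Sum: F(0, 2, 2) = (0) + (0) + (0) + (0) + (0) + (0) + (-16) + (-16) + (16) = -16.
Reducing mod 7: -16 ≡ 5 (mod 7).
Since F(a, b, c) ≡ 5 ≠ 0 (mod 7), P does NOT lie on the curve.
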